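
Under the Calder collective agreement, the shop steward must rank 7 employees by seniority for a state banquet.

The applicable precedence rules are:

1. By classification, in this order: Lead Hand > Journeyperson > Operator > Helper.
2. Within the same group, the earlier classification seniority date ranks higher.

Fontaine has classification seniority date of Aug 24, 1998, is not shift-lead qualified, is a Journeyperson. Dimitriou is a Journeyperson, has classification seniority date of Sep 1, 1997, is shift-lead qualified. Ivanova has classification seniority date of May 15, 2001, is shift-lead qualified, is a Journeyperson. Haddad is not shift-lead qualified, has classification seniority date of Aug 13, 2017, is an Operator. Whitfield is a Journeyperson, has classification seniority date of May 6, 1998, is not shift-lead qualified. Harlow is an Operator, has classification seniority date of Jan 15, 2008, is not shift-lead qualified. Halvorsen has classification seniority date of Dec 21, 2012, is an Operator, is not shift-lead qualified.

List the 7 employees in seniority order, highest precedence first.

By classification: Dimitriou, Whitfield, Fontaine and Ivanova (Journeyperson); then Harlow, Halvorsen and Haddad (Operator).
Among Dimitriou, Whitfield, Fontaine and Ivanova, by classification seniority date (earlier first): Dimitriou (Sep 1, 1997) before Whitfield (May 6, 1998) before Fontaine (Aug 24, 1998) before Ivanova (May 15, 2001).
Among Harlow, Halvorsen and Haddad, by classification seniority date (earlier first): Harlow (Jan 15, 2008) before Halvorsen (Dec 21, 2012) before Haddad (Aug 13, 2017).
Full order: Dimitriou, Whitfield, Fontaine, Ivanova, Harlow, Halvorsen, Haddad.

Dimitriou, Whitfield, Fontaine, Ivanova, Harlow, Halvorsen, Haddad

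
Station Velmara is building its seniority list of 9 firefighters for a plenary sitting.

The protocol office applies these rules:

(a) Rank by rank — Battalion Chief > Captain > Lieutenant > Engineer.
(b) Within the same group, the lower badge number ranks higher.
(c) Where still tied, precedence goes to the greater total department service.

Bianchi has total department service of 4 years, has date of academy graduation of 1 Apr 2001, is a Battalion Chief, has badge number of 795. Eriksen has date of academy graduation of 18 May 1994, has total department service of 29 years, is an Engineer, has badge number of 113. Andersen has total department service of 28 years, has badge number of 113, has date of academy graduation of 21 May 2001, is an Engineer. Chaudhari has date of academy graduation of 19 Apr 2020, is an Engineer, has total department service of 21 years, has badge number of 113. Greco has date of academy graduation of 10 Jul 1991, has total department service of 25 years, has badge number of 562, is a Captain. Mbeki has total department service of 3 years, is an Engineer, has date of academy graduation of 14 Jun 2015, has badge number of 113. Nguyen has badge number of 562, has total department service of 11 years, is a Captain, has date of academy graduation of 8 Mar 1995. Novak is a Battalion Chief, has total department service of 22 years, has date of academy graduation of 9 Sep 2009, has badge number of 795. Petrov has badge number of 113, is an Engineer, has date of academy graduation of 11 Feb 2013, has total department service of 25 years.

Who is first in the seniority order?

Novak

By rank: Novak and Bianchi (Battalion Chief); then Greco and Nguyen (Captain); then Eriksen, Andersen, Petrov, Chaudhari and Mbeki (Engineer).
Novak and Bianchi both have badge number 795, so the next rule applies.
Among Novak and Bianchi, by total department service (higher first): Novak (22 years) before Bianchi (4 years).
Greco and Nguyen both have badge number 562, so the next rule applies.
Among Greco and Nguyen, by total department service (higher first): Greco (25 years) before Nguyen (11 years).
Eriksen, Andersen, Petrov, Chaudhari and Mbeki all have badge number 113, so the next rule applies.
Among Eriksen, Andersen, Petrov, Chaudhari and Mbeki, by total department service (higher first): Eriksen (29 years) before Andersen (28 years) before Petrov (25 years) before Chaudhari (21 years) before Mbeki (3 years).
Order: Novak, Bianchi, Greco, Nguyen, Eriksen, Andersen, Petrov, Chaudhari, Mbeki.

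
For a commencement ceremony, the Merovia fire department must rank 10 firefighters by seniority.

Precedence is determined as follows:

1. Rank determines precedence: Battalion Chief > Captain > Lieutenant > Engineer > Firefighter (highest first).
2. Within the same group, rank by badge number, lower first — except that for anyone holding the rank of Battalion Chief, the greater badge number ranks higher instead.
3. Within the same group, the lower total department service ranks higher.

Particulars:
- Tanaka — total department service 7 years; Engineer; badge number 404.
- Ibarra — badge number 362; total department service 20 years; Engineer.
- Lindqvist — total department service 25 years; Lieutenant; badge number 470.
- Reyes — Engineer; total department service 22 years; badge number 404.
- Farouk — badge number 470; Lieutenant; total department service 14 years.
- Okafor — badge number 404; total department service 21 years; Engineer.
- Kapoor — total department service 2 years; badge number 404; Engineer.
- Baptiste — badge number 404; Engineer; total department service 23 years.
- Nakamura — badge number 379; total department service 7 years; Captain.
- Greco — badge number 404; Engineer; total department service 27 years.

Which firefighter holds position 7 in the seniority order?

By rank: Nakamura (Captain); then Farouk and Lindqvist (Lieutenant); then Ibarra, Kapoor, Tanaka, Okafor, Reyes, Baptiste and Greco (Engineer).
Farouk and Lindqvist both have badge number 470, so the next rule applies.
Among Farouk and Lindqvist, by total department service (lower first): Farouk (14 years) before Lindqvist (25 years).
Among Ibarra, Kapoor, Tanaka, Okafor, Reyes, Baptiste and Greco, by badge number (lower first): Ibarra (362) before Kapoor, Tanaka, Okafor, Reyes, Baptiste and Greco (404).
Among Kapoor, Tanaka, Okafor, Reyes, Baptiste and Greco, by total department service (lower first): Kapoor (2 years) before Tanaka (7 years) before Okafor (21 years) before Reyes (22 years) before Baptiste (23 years) before Greco (27 years).
Order: Nakamura, Farouk, Lindqvist, Ibarra, Kapoor, Tanaka, Okafor, Reyes, Baptiste, Greco.

Okafor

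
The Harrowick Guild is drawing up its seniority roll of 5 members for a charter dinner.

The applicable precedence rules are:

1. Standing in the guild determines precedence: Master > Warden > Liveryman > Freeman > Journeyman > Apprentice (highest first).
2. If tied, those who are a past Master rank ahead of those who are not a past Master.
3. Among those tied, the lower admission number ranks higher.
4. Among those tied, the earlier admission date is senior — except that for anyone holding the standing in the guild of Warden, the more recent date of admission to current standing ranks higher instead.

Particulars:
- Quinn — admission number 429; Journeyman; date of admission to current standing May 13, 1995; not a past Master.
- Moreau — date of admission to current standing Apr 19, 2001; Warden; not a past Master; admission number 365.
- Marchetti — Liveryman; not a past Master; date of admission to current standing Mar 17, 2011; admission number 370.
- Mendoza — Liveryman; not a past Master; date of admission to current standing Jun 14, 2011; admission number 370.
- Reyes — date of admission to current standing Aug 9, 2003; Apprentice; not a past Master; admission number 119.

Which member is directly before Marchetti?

Moreau

By standing in the guild: Moreau (Warden); then Marchetti and Mendoza (Liveryman); then Quinn (Journeyman); then Reyes (Apprentice).
Marchetti and Mendoza are each not a past Master, so the next rule applies.
Marchetti and Mendoza both have admission number 370, so the next rule applies.
Among Marchetti and Mendoza, by date of admission to current standing (earlier first): Marchetti (Mar 17, 2011) before Mendoza (Jun 14, 2011).
Order: Moreau, Marchetti, Mendoza, Quinn, Reyes.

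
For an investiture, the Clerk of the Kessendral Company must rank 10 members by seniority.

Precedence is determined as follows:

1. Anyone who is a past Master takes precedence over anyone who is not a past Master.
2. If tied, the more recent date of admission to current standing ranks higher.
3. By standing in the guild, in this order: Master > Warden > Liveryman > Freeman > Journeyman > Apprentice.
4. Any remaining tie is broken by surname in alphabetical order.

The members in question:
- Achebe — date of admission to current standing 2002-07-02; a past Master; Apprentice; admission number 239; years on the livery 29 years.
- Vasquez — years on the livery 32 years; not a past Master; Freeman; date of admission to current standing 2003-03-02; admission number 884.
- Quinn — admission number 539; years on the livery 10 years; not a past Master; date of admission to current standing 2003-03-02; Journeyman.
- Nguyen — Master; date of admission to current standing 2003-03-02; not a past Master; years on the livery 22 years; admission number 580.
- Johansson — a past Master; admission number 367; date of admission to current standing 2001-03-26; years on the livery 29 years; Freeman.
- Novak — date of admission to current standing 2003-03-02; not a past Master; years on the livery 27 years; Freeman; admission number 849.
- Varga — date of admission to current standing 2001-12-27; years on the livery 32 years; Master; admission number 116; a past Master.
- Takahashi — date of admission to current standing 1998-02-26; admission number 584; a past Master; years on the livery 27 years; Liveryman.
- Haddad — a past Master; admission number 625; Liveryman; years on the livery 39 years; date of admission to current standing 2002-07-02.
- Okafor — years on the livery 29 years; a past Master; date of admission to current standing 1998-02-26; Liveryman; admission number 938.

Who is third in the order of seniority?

By the first rule: Haddad, Achebe, Varga, Johansson, Okafor and Takahashi (each a past Master); then Nguyen, Novak, Vasquez and Quinn (each not a past Master).
Among Haddad, Achebe, Varga, Johansson, Okafor and Takahashi, by date of admission to current standing (later first): Haddad and Achebe (2002-07-02) before Varga (2001-12-27) before Johansson (2001-03-26) before Okafor and Takahashi (1998-02-26).
Among Haddad and Achebe, by standing in the guild: Haddad (Liveryman) before Achebe (Apprentice).
Okafor and Takahashi are each Liveryman, so the next rule applies.
Among Okafor and Takahashi, alphabetically by surname: Okafor before Takahashi.
Nguyen, Novak, Vasquez and Quinn all have date of admission to current standing 2003-03-02, so the next rule applies.
Among Nguyen, Novak, Vasquez and Quinn, by standing in the guild: Nguyen (Master) before Novak and Vasquez (Freeman) before Quinn (Journeyman).
Among Novak and Vasquez, alphabetically by surname: Novak before Vasquez.
Order: Haddad, Achebe, Varga, Johansson, Okafor, Takahashi, Nguyen, Novak, Vasquez, Quinn.

Varga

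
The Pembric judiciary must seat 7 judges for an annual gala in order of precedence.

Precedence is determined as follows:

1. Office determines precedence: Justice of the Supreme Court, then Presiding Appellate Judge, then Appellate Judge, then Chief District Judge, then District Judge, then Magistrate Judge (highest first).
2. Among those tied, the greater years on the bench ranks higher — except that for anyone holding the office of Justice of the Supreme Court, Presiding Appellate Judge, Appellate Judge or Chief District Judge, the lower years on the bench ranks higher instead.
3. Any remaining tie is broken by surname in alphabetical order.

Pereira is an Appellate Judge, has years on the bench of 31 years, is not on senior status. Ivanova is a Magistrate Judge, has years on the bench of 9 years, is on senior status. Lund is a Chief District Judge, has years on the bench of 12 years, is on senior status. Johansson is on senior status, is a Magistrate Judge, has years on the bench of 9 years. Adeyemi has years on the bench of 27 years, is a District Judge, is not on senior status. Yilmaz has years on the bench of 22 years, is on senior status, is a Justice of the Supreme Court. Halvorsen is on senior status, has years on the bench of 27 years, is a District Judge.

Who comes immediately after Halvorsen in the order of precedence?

By office: Yilmaz (Justice of the Supreme Court); then Pereira (Appellate Judge); then Lund (Chief District Judge); then Adeyemi and Halvorsen (District Judge); then Ivanova and Johansson (Magistrate Judge).
Adeyemi and Halvorsen both have years on the bench 27 years, so the next rule applies.
Among Adeyemi and Halvorsen, alphabetically by surname: Adeyemi before Halvorsen.
Ivanova and Johansson both have years on the bench 9 years, so the next rule applies.
Among Ivanova and Johansson, alphabetically by surname: Ivanova before Johansson.
Order: Yilmaz, Pereira, Lund, Adeyemi, Halvorsen, Ivanova, Johansson.

Ivanova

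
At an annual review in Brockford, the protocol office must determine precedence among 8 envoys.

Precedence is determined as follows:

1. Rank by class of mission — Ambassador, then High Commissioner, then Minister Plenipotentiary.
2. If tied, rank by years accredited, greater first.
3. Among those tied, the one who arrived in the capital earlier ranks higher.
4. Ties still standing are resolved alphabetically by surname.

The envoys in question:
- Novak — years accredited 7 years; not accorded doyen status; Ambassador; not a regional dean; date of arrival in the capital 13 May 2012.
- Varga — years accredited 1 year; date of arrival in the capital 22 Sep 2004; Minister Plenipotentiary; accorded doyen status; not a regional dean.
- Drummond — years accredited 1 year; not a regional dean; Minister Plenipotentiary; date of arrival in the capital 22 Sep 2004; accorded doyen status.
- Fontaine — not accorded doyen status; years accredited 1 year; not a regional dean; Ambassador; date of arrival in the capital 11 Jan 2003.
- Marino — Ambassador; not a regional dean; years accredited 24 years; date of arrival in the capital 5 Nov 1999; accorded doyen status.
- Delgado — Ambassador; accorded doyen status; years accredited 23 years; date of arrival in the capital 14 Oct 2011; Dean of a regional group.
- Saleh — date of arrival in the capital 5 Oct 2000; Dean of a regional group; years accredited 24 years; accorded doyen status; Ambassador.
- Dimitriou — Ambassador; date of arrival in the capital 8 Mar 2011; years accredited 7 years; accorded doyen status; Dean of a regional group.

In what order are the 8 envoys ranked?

Marino, Saleh, Delgado, Dimitriou, Novak, Fontaine, Drummond, Varga

By class of mission: Marino, Saleh, Delgado, Dimitriou, Novak and Fontaine (Ambassador); then Drummond and Varga (Minister Plenipotentiary).
Among Marino, Saleh, Delgado, Dimitriou, Novak and Fontaine, by years accredited (higher first): Marino and Saleh (24 years) before Delgado (23 years) before Dimitriou and Novak (7 years) before Fontaine (1 year).
Among Marino and Saleh, by date of arrival in the capital (earlier first): Marino (5 Nov 1999) before Saleh (5 Oct 2000).
Among Dimitriou and Novak, by date of arrival in the capital (earlier first): Dimitriou (8 Mar 2011) before Novak (13 May 2012).
Drummond and Varga both have years accredited 1 year, so the next rule applies.
Drummond and Varga both have date of arrival in the capital 22 Sep 2004, so the next rule applies.
Among Drummond and Varga, alphabetically by surname: Drummond before Varga.
Full order: Marino, Saleh, Delgado, Dimitriou, Novak, Fontaine, Drummond, Varga.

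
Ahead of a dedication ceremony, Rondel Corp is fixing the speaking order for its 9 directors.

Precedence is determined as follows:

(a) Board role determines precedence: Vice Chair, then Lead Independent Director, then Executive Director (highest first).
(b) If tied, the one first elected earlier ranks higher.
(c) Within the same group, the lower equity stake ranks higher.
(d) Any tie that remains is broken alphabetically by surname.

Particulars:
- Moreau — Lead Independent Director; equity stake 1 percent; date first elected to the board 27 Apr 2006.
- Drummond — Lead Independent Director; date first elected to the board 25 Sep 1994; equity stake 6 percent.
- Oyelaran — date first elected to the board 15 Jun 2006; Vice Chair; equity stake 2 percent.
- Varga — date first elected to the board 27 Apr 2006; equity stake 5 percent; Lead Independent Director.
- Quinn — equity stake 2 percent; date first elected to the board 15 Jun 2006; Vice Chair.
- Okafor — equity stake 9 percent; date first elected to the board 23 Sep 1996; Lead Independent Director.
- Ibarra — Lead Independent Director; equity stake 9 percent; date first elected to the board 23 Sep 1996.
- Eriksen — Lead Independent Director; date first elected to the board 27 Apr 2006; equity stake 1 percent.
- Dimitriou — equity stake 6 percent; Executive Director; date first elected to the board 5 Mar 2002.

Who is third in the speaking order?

By board role: Oyelaran and Quinn (Vice Chair); then Drummond, Ibarra, Okafor, Eriksen, Moreau and Varga (Lead Independent Director); then Dimitriou (Executive Director).
Oyelaran and Quinn both have date first elected to the board 15 Jun 2006, so the next rule applies.
Oyelaran and Quinn both have equity stake 2 percent, so the next rule applies.
Among Oyelaran and Quinn, alphabetically by surname: Oyelaran before Quinn.
Among Drummond, Ibarra, Okafor, Eriksen, Moreau and Varga, by date first elected to the board (earlier first): Drummond (25 Sep 1994) before Ibarra and Okafor (23 Sep 1996) before Eriksen, Moreau and Varga (27 Apr 2006).
Ibarra and Okafor both have equity stake 9 percent, so the next rule applies.
Among Ibarra and Okafor, alphabetically by surname: Ibarra before Okafor.
Among Eriksen, Moreau and Varga, by equity stake (lower first): Eriksen and Moreau (1 percent) before Varga (5 percent).
Among Eriksen and Moreau, alphabetically by surname: Eriksen before Moreau.
Order: Oyelaran, Quinn, Drummond, Ibarra, Okafor, Eriksen, Moreau, Varga, Dimitriou.

Drummond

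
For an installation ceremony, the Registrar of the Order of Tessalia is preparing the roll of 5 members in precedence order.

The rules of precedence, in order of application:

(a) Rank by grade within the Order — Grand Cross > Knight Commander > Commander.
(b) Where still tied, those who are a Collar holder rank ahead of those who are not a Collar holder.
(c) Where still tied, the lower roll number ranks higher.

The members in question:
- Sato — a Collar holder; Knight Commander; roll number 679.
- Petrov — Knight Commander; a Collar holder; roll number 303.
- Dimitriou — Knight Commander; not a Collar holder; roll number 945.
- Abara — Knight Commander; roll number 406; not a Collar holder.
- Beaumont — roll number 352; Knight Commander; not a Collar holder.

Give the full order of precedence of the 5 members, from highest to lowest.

By grade within the Order: Petrov, Sato, Beaumont, Abara and Dimitriou (Knight Commander).
Among Petrov, Sato, Beaumont, Abara and Dimitriou, a Collar holder before not a Collar holder: Petrov and Sato (a Collar holder) before Beaumont, Abara and Dimitriou (not a Collar holder).
Among Petrov and Sato, by roll number (lower first): Petrov (303) before Sato (679).
Among Beaumont, Abara and Dimitriou, by roll number (lower first): Beaumont (352) before Abara (406) before Dimitriou (945).
Full order: Petrov, Sato, Beaumont, Abara, Dimitriou.

Petrov, Sato, Beaumont, Abara, Dimitriou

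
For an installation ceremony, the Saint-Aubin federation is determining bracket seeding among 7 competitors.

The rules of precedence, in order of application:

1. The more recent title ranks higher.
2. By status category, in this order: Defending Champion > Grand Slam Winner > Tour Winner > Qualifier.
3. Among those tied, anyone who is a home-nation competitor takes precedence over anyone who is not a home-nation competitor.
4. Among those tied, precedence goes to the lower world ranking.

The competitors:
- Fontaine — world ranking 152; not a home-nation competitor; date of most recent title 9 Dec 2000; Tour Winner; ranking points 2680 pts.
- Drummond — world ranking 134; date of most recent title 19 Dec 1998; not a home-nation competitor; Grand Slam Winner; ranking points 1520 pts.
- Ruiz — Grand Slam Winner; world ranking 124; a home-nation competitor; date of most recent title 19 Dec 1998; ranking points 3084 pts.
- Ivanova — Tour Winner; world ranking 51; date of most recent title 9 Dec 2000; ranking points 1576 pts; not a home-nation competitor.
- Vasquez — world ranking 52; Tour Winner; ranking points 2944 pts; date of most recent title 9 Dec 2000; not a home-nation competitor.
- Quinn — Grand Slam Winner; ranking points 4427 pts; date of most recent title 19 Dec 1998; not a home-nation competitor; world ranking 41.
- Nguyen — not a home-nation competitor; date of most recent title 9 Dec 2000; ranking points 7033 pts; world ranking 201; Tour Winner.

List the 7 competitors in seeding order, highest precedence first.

By date of most recent title (later first): Ivanova, Vasquez, Fontaine and Nguyen (each 9 Dec 2000); then Ruiz, Quinn and Drummond (each 19 Dec 1998).
Ivanova, Vasquez, Fontaine and Nguyen are each Tour Winner, so the next rule applies.
Ivanova, Vasquez, Fontaine and Nguyen are each not a home-nation competitor, so the next rule applies.
Among Ivanova, Vasquez, Fontaine and Nguyen, by world ranking (lower first): Ivanova (51) before Vasquez (52) before Fontaine (152) before Nguyen (201).
Ruiz, Quinn and Drummond are each Grand Slam Winner, so the next rule applies.
Among Ruiz, Quinn and Drummond, a home-nation competitor before not a home-nation competitor: Ruiz (a home-nation competitor) before Quinn and Drummond (not a home-nation competitor).
Among Quinn and Drummond, by world ranking (lower first): Quinn (41) before Drummond (134).
Full order: Ivanova, Vasquez, Fontaine, Nguyen, Ruiz, Quinn, Drummond.

Ivanova, Vasquez, Fontaine, Nguyen, Ruiz, Quinn, Drummond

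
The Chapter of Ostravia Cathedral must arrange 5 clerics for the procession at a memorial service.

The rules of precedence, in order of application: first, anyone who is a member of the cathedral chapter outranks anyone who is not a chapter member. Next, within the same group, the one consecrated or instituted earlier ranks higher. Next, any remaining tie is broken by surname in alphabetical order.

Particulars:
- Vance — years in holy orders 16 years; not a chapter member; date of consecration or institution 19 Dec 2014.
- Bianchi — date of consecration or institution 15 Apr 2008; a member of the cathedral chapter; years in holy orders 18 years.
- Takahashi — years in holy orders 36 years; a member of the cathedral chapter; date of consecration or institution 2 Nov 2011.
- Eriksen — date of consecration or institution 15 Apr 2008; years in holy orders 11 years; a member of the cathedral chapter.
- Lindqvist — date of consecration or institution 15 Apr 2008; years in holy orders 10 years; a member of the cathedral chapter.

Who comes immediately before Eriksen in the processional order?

By the first rule: Bianchi, Eriksen, Lindqvist and Takahashi (each a member of the cathedral chapter); then Vance (not a chapter member).
Among Bianchi, Eriksen, Lindqvist and Takahashi, by date of consecration or institution (earlier first): Bianchi, Eriksen and Lindqvist (15 Apr 2008) before Takahashi (2 Nov 2011).
Among Bianchi, Eriksen and Lindqvist, alphabetically by surname: Bianchi before Eriksen before Lindqvist.
Order: Bianchi, Eriksen, Lindqvist, Takahashi, Vance.

Bianchi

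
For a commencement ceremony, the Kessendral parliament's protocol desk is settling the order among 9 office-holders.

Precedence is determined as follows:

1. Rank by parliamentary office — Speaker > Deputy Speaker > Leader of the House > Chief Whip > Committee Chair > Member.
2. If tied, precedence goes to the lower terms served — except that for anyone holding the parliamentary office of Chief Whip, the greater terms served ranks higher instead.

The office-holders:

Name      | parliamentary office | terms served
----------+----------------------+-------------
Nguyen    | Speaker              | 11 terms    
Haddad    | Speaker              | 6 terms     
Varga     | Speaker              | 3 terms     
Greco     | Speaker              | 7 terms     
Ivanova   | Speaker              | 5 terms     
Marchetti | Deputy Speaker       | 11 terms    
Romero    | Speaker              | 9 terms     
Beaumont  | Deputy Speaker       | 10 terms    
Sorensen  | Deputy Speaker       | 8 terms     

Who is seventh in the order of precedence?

By parliamentary office: Varga, Ivanova, Haddad, Greco, Romero and Nguyen (Speaker); then Sorensen, Beaumont and Marchetti (Deputy Speaker).
Among Varga, Ivanova, Haddad, Greco, Romero and Nguyen, by terms served (lower first): Varga (3 terms) before Ivanova (5 terms) before Haddad (6 terms) before Greco (7 terms) before Romero (9 terms) before Nguyen (11 terms).
Among Sorensen, Beaumont and Marchetti, by terms served (lower first): Sorensen (8 terms) before Beaumont (10 terms) before Marchetti (11 terms).
Order: Varga, Ivanova, Haddad, Greco, Romero, Nguyen, Sorensen, Beaumont, Marchetti.

Sorensen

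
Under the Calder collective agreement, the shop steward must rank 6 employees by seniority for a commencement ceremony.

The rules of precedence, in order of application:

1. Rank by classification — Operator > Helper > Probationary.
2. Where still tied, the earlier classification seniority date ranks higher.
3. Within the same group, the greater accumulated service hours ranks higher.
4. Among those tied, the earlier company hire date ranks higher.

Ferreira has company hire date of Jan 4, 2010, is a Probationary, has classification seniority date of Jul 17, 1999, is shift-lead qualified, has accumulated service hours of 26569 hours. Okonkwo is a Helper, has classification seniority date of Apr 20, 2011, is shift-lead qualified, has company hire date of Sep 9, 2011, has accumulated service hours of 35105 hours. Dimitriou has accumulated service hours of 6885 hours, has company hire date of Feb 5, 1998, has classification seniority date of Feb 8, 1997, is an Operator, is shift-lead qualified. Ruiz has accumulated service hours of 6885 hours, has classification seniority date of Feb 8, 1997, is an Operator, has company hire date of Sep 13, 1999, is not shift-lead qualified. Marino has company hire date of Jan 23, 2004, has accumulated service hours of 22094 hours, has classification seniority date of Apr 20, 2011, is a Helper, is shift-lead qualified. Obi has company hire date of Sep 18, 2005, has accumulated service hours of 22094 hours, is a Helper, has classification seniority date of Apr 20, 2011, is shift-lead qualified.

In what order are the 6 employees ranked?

Dimitriou, Ruiz, Okonkwo, Marino, Obi, Ferreira

By classification: Dimitriou and Ruiz (Operator); then Okonkwo, Marino and Obi (Helper); then Ferreira (Probationary).
Dimitriou and Ruiz both have classification seniority date Feb 8, 1997, so the next rule applies.
Dimitriou and Ruiz both have accumulated service hours 6885 hours, so the next rule applies.
Among Dimitriou and Ruiz, by company hire date (earlier first): Dimitriou (Feb 5, 1998) before Ruiz (Sep 13, 1999).
Okonkwo, Marino and Obi all have classification seniority date Apr 20, 2011, so the next rule applies.
Among Okonkwo, Marino and Obi, by accumulated service hours (higher first): Okonkwo (35105 hours) before Marino and Obi (22094 hours).
Among Marino and Obi, by company hire date (earlier first): Marino (Jan 23, 2004) before Obi (Sep 18, 2005).
Full order: Dimitriou, Ruiz, Okonkwo, Marino, Obi, Ferreira.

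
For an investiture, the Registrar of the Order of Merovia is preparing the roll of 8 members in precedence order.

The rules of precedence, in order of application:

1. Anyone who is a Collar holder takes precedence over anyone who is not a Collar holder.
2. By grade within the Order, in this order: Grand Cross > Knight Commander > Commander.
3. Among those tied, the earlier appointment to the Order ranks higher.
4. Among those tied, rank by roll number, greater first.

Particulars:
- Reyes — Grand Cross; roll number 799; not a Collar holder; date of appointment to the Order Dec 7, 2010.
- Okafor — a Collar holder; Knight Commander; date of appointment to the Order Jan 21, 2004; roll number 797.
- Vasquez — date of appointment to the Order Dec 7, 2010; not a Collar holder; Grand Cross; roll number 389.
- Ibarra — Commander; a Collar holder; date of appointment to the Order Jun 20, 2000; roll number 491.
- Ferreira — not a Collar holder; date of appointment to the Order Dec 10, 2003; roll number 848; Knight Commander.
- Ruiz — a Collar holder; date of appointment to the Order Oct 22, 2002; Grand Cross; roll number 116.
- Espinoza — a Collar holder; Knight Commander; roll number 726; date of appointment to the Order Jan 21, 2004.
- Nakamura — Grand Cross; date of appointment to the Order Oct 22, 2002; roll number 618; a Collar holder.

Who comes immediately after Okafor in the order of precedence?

Espinoza

By the first rule: Nakamura, Ruiz, Okafor, Espinoza and Ibarra (each a Collar holder); then Reyes, Vasquez and Ferreira (each not a Collar holder).
Among Nakamura, Ruiz, Okafor, Espinoza and Ibarra, by grade within the Order: Nakamura and Ruiz (Grand Cross) before Okafor and Espinoza (Knight Commander) before Ibarra (Commander).
Nakamura and Ruiz both have date of appointment to the Order Oct 22, 2002, so the next rule applies.
Among Nakamura and Ruiz, by roll number (higher first): Nakamura (618) before Ruiz (116).
Okafor and Espinoza both have date of appointment to the Order Jan 21, 2004, so the next rule applies.
Among Okafor and Espinoza, by roll number (higher first): Okafor (797) before Espinoza (726).
Among Reyes, Vasquez and Ferreira, by grade within the Order: Reyes and Vasquez (Grand Cross) before Ferreira (Knight Commander).
Reyes and Vasquez both have date of appointment to the Order Dec 7, 2010, so the next rule applies.
Among Reyes and Vasquez, by roll number (higher first): Reyes (799) before Vasquez (389).
Order: Nakamura, Ruiz, Okafor, Espinoza, Ibarra, Reyes, Vasquez, Ferreira.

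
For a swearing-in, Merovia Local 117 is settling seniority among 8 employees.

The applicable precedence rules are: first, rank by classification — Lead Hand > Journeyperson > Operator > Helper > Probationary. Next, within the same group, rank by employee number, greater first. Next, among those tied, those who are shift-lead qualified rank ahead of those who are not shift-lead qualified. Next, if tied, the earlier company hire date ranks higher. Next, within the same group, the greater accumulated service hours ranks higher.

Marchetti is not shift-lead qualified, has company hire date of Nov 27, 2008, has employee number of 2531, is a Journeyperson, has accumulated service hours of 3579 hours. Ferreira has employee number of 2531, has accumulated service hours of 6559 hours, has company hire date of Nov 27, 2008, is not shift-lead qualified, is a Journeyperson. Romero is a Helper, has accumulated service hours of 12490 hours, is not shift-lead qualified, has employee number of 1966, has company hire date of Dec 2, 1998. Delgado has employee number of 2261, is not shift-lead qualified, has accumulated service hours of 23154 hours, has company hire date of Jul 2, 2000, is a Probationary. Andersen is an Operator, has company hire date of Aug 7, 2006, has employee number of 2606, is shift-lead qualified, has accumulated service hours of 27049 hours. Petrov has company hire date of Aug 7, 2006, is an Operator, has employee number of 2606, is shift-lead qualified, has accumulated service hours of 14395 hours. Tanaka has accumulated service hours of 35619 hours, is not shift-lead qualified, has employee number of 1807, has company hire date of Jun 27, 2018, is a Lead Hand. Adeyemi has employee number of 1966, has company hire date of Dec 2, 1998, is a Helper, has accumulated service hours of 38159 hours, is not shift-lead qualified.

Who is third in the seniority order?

Marchetti

By classification: Tanaka (Lead Hand); then Ferreira and Marchetti (Journeyperson); then Andersen and Petrov (Operator); then Adeyemi and Romero (Helper); then Delgado (Probationary).
Ferreira and Marchetti both have employee number 2531, so the next rule applies.
Ferreira and Marchetti are each not shift-lead qualified, so the next rule applies.
Ferreira and Marchetti both have company hire date Nov 27, 2008, so the next rule applies.
Among Ferreira and Marchetti, by accumulated service hours (higher first): Ferreira (6559 hours) before Marchetti (3579 hours).
Andersen and Petrov both have employee number 2606, so the next rule applies.
Andersen and Petrov are each shift-lead qualified, so the next rule applies.
Andersen and Petrov both have company hire date Aug 7, 2006, so the next rule applies.
Among Andersen and Petrov, by accumulated service hours (higher first): Andersen (27049 hours) before Petrov (14395 hours).
Adeyemi and Romero both have employee number 1966, so the next rule applies.
Adeyemi and Romero are each not shift-lead qualified, so the next rule applies.
Adeyemi and Romero both have company hire date Dec 2, 1998, so the next rule applies.
Among Adeyemi and Romero, by accumulated service hours (higher first): Adeyemi (38159 hours) before Romero (12490 hours).
Order: Tanaka, Ferreira, Marchetti, Andersen, Petrov, Adeyemi, Romero, Delgado.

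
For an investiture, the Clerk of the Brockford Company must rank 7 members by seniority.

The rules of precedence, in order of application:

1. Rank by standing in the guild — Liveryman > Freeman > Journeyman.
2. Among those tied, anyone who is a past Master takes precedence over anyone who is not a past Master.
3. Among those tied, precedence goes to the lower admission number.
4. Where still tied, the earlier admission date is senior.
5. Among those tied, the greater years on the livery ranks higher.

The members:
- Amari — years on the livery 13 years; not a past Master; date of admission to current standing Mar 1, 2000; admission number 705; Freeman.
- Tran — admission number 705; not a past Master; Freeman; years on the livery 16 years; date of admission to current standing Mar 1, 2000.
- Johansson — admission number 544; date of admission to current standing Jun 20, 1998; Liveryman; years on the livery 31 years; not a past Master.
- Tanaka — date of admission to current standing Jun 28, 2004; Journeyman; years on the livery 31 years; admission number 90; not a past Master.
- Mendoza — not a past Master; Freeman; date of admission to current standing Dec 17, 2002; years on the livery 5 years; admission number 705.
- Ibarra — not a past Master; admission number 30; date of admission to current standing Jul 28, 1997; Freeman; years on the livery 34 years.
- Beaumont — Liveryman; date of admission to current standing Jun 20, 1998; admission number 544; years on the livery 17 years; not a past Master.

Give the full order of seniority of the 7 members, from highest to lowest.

Johansson, Beaumont, Ibarra, Tran, Amari, Mendoza, Tanaka

By standing in the guild: Johansson and Beaumont (Liveryman); then Ibarra, Tran, Amari and Mendoza (Freeman); then Tanaka (Journeyman).
Johansson and Beaumont are each not a past Master, so the next rule applies.
Johansson and Beaumont both have admission number 544, so the next rule applies.
Johansson and Beaumont both have date of admission to current standing Jun 20, 1998, so the next rule applies.
Among Johansson and Beaumont, by years on the livery (higher first): Johansson (31 years) before Beaumont (17 years).
Ibarra, Tran, Amari and Mendoza are each not a past Master, so the next rule applies.
Among Ibarra, Tran, Amari and Mendoza, by admission number (lower first): Ibarra (30) before Tran, Amari and Mendoza (705).
Among Tran, Amari and Mendoza, by date of admission to current standing (earlier first): Tran and Amari (Mar 1, 2000) before Mendoza (Dec 17, 2002).
Among Tran and Amari, by years on the livery (higher first): Tran (16 years) before Amari (13 years).
Full order: Johansson, Beaumont, Ibarra, Tran, Amari, Mendoza, Tanaka.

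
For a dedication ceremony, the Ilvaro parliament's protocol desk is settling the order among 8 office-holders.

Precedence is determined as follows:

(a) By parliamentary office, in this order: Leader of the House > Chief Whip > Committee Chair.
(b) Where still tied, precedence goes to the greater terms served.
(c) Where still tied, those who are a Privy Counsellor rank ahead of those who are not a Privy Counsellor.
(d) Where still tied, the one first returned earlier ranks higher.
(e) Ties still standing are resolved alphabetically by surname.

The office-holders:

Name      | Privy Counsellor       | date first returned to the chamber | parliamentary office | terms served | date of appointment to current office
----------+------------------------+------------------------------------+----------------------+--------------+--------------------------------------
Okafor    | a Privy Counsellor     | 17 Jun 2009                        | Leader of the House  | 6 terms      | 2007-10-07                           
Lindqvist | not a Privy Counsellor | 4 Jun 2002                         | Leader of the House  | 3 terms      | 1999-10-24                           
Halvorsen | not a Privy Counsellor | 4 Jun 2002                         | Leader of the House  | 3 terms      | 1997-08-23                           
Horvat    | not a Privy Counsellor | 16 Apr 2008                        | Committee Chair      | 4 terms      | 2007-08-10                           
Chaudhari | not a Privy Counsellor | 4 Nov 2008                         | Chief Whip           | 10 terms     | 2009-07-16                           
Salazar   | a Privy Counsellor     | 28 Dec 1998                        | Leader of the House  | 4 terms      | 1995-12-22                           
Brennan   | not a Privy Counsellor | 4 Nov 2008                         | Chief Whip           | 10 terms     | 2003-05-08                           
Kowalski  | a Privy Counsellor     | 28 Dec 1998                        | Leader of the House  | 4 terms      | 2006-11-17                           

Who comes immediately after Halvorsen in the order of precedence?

Lindqvist

By parliamentary office: Okafor, Kowalski, Salazar, Halvorsen and Lindqvist (Leader of the House); then Brennan and Chaudhari (Chief Whip); then Horvat (Committee Chair).
Among Okafor, Kowalski, Salazar, Halvorsen and Lindqvist, by terms served (higher first): Okafor (6 terms) before Kowalski and Salazar (4 terms) before Halvorsen and Lindqvist (3 terms).
Kowalski and Salazar are each a Privy Counsellor, so the next rule applies.
Kowalski and Salazar both have date first returned to the chamber 28 Dec 1998, so the next rule applies.
Among Kowalski and Salazar, alphabetically by surname: Kowalski before Salazar.
Halvorsen and Lindqvist are each not a Privy Counsellor, so the next rule applies.
Halvorsen and Lindqvist both have date first returned to the chamber 4 Jun 2002, so the next rule applies.
Among Halvorsen and Lindqvist, alphabetically by surname: Halvorsen before Lindqvist.
Brennan and Chaudhari both have terms served 10 terms, so the next rule applies.
Brennan and Chaudhari are each not a Privy Counsellor, so the next rule applies.
Brennan and Chaudhari both have date first returned to the chamber 4 Nov 2008, so the next rule applies.
Among Brennan and Chaudhari, alphabetically by surname: Brennan before Chaudhari.
Order: Okafor, Kowalski, Salazar, Halvorsen, Lindqvist, Brennan, Chaudhari, Horvat.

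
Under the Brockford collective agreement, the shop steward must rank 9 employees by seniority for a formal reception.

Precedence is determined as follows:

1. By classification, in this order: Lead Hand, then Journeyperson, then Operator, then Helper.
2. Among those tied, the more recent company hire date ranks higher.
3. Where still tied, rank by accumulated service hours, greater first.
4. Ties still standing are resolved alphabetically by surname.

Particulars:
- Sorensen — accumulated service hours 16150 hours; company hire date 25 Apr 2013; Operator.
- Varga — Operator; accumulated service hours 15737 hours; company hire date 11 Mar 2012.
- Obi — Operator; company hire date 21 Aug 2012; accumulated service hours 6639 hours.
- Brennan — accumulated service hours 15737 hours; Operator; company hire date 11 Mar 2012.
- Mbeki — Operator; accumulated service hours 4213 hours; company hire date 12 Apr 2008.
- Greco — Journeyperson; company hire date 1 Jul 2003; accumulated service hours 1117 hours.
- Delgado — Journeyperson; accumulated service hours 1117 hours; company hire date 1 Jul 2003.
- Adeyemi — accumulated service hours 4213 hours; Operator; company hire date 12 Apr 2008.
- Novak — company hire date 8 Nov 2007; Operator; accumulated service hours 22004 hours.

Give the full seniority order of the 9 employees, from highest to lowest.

Delgado, Greco, Sorensen, Obi, Brennan, Varga, Adeyemi, Mbeki, Novak

By classification: Delgado and Greco (Journeyperson); then Sorensen, Obi, Brennan, Varga, Adeyemi, Mbeki and Novak (Operator).
Delgado and Greco both have company hire date 1 Jul 2003, so the next rule applies.
Delgado and Greco both have accumulated service hours 1117 hours, so the next rule applies.
Among Delgado and Greco, alphabetically by surname: Delgado before Greco.
Among Sorensen, Obi, Brennan, Varga, Adeyemi, Mbeki and Novak, by company hire date (later first): Sorensen (25 Apr 2013) before Obi (21 Aug 2012) before Brennan and Varga (11 Mar 2012) before Adeyemi and Mbeki (12 Apr 2008) before Novak (8 Nov 2007).
Brennan and Varga both have accumulated service hours 15737 hours, so the next rule applies.
Among Brennan and Varga, alphabetically by surname: Brennan before Varga.
Adeyemi and Mbeki both have accumulated service hours 4213 hours, so the next rule applies.
Among Adeyemi and Mbeki, alphabetically by surname: Adeyemi before Mbeki.
Full order: Delgado, Greco, Sorensen, Obi, Brennan, Varga, Adeyemi, Mbeki, Novak.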